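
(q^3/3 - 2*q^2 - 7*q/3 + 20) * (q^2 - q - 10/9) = q^5/3 - 7*q^4/3 - 19*q^3/27 + 221*q^2/9 - 470*q/27 - 200/9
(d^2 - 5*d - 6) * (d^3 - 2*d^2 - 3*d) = d^5 - 7*d^4 + d^3 + 27*d^2 + 18*d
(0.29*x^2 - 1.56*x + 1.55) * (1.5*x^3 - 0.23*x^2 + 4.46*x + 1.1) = 0.435*x^5 - 2.4067*x^4 + 3.9772*x^3 - 6.9951*x^2 + 5.197*x + 1.705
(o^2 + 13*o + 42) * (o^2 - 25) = o^4 + 13*o^3 + 17*o^2 - 325*o - 1050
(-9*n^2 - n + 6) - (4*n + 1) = -9*n^2 - 5*n + 5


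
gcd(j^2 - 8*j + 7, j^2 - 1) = j - 1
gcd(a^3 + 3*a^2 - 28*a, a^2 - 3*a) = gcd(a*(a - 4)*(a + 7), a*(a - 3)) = a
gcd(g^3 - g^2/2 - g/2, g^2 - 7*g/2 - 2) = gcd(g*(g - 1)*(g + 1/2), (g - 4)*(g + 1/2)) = g + 1/2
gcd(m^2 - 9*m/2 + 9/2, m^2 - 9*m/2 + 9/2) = m^2 - 9*m/2 + 9/2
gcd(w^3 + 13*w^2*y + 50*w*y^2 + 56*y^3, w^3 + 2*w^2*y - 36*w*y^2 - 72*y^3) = w + 2*y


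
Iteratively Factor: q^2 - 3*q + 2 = (q - 1)*(q - 2)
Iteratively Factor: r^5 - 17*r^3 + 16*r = (r + 1)*(r^4 - r^3 - 16*r^2 + 16*r) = (r - 4)*(r + 1)*(r^3 + 3*r^2 - 4*r) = r*(r - 4)*(r + 1)*(r^2 + 3*r - 4) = r*(r - 4)*(r - 1)*(r + 1)*(r + 4)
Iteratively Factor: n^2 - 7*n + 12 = (n - 3)*(n - 4)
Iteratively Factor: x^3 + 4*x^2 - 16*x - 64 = (x - 4)*(x^2 + 8*x + 16) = (x - 4)*(x + 4)*(x + 4)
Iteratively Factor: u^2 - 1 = (u - 1)*(u + 1)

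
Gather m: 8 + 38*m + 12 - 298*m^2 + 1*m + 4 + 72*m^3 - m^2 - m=72*m^3 - 299*m^2 + 38*m + 24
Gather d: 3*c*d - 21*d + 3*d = d*(3*c - 18)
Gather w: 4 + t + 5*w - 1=t + 5*w + 3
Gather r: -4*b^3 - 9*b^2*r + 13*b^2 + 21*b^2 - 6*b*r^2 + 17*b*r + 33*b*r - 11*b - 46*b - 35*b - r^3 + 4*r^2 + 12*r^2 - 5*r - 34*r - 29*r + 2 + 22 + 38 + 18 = -4*b^3 + 34*b^2 - 92*b - r^3 + r^2*(16 - 6*b) + r*(-9*b^2 + 50*b - 68) + 80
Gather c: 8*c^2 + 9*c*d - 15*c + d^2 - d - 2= 8*c^2 + c*(9*d - 15) + d^2 - d - 2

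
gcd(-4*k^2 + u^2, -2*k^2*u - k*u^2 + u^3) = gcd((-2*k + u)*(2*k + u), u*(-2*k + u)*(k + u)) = -2*k + u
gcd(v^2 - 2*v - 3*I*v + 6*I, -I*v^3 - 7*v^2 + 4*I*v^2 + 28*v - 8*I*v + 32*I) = 1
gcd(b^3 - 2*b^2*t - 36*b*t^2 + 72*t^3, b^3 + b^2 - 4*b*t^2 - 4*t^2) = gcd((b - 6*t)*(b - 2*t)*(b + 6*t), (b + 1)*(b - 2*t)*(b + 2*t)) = -b + 2*t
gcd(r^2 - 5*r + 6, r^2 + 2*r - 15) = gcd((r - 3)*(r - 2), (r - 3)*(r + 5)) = r - 3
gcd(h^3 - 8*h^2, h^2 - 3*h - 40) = h - 8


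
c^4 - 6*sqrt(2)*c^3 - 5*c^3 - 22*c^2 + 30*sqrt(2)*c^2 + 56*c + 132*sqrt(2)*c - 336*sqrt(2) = (c - 7)*(c - 2)*(c + 4)*(c - 6*sqrt(2))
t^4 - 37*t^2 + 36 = (t - 6)*(t - 1)*(t + 1)*(t + 6)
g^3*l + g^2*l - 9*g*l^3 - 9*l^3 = (g - 3*l)*(g + 3*l)*(g*l + l)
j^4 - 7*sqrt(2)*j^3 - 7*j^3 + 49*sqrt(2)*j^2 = j^2*(j - 7)*(j - 7*sqrt(2))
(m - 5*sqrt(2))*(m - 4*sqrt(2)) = m^2 - 9*sqrt(2)*m + 40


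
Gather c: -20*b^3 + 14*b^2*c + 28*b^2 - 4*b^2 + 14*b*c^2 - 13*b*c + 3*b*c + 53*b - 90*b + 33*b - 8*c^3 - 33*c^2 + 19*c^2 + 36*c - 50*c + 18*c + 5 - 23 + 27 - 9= -20*b^3 + 24*b^2 - 4*b - 8*c^3 + c^2*(14*b - 14) + c*(14*b^2 - 10*b + 4)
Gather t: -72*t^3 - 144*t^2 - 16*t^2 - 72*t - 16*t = -72*t^3 - 160*t^2 - 88*t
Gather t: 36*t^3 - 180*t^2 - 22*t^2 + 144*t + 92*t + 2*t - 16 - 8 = 36*t^3 - 202*t^2 + 238*t - 24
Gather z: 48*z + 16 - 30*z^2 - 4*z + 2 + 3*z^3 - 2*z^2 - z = 3*z^3 - 32*z^2 + 43*z + 18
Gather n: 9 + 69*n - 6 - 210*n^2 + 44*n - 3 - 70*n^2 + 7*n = -280*n^2 + 120*n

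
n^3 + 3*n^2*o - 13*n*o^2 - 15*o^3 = (n - 3*o)*(n + o)*(n + 5*o)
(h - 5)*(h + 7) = h^2 + 2*h - 35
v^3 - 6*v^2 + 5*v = v*(v - 5)*(v - 1)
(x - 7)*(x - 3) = x^2 - 10*x + 21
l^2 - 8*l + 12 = (l - 6)*(l - 2)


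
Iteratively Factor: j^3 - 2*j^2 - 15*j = (j + 3)*(j^2 - 5*j) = j*(j + 3)*(j - 5)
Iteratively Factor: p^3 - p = (p + 1)*(p^2 - p) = (p - 1)*(p + 1)*(p)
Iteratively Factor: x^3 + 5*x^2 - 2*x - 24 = (x + 4)*(x^2 + x - 6) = (x - 2)*(x + 4)*(x + 3)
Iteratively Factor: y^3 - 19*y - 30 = (y + 2)*(y^2 - 2*y - 15) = (y + 2)*(y + 3)*(y - 5)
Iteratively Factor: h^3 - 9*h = (h - 3)*(h^2 + 3*h) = (h - 3)*(h + 3)*(h)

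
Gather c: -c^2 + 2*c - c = -c^2 + c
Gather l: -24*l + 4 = 4 - 24*l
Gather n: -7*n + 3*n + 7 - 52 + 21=-4*n - 24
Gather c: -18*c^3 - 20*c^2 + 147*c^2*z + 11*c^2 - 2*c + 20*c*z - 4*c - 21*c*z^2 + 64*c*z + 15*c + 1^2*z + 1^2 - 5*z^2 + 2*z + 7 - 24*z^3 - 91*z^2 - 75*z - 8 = -18*c^3 + c^2*(147*z - 9) + c*(-21*z^2 + 84*z + 9) - 24*z^3 - 96*z^2 - 72*z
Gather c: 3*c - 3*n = 3*c - 3*n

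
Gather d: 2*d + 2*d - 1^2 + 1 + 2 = 4*d + 2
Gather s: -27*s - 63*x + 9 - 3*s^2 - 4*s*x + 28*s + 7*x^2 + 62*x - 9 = -3*s^2 + s*(1 - 4*x) + 7*x^2 - x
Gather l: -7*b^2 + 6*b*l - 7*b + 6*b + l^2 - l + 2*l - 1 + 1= -7*b^2 - b + l^2 + l*(6*b + 1)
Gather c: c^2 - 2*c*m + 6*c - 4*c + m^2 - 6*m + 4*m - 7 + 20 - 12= c^2 + c*(2 - 2*m) + m^2 - 2*m + 1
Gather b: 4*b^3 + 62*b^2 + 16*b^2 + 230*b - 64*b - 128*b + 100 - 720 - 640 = 4*b^3 + 78*b^2 + 38*b - 1260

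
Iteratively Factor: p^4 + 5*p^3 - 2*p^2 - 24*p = (p - 2)*(p^3 + 7*p^2 + 12*p) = (p - 2)*(p + 4)*(p^2 + 3*p) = p*(p - 2)*(p + 4)*(p + 3)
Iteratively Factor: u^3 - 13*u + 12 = (u - 1)*(u^2 + u - 12) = (u - 3)*(u - 1)*(u + 4)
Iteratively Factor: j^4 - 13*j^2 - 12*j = (j - 4)*(j^3 + 4*j^2 + 3*j) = j*(j - 4)*(j^2 + 4*j + 3) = j*(j - 4)*(j + 1)*(j + 3)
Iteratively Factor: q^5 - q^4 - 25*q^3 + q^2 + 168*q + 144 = (q - 4)*(q^4 + 3*q^3 - 13*q^2 - 51*q - 36) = (q - 4)*(q + 1)*(q^3 + 2*q^2 - 15*q - 36) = (q - 4)^2*(q + 1)*(q^2 + 6*q + 9) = (q - 4)^2*(q + 1)*(q + 3)*(q + 3)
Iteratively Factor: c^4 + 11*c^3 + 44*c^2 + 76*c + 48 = (c + 4)*(c^3 + 7*c^2 + 16*c + 12) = (c + 2)*(c + 4)*(c^2 + 5*c + 6) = (c + 2)^2*(c + 4)*(c + 3)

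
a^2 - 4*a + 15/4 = (a - 5/2)*(a - 3/2)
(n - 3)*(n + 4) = n^2 + n - 12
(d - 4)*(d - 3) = d^2 - 7*d + 12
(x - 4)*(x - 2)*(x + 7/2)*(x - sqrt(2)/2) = x^4 - 5*x^3/2 - sqrt(2)*x^3/2 - 13*x^2 + 5*sqrt(2)*x^2/4 + 13*sqrt(2)*x/2 + 28*x - 14*sqrt(2)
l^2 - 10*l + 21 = (l - 7)*(l - 3)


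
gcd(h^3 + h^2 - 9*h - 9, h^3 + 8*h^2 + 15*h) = h + 3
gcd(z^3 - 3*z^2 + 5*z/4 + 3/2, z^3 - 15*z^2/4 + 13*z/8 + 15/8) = z + 1/2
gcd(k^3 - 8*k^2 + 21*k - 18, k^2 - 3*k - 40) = 1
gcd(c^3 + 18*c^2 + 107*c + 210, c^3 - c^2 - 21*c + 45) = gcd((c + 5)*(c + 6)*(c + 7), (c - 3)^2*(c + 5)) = c + 5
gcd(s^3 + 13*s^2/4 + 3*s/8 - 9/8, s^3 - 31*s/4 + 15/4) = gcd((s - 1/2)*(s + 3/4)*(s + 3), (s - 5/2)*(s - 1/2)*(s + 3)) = s^2 + 5*s/2 - 3/2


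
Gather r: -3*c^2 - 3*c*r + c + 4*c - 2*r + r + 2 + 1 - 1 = -3*c^2 + 5*c + r*(-3*c - 1) + 2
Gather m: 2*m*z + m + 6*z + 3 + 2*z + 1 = m*(2*z + 1) + 8*z + 4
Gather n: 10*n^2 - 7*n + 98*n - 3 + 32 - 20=10*n^2 + 91*n + 9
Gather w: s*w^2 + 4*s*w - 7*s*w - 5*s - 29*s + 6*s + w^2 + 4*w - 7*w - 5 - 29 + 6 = -28*s + w^2*(s + 1) + w*(-3*s - 3) - 28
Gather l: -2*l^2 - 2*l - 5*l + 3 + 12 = -2*l^2 - 7*l + 15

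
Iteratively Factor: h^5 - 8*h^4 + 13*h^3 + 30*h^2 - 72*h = (h - 4)*(h^4 - 4*h^3 - 3*h^2 + 18*h) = h*(h - 4)*(h^3 - 4*h^2 - 3*h + 18) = h*(h - 4)*(h - 3)*(h^2 - h - 6) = h*(h - 4)*(h - 3)^2*(h + 2)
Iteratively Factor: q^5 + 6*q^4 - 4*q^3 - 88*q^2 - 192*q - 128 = (q + 2)*(q^4 + 4*q^3 - 12*q^2 - 64*q - 64) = (q + 2)^2*(q^3 + 2*q^2 - 16*q - 32) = (q + 2)^2*(q + 4)*(q^2 - 2*q - 8) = (q - 4)*(q + 2)^2*(q + 4)*(q + 2)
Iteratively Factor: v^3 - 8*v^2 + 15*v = (v - 5)*(v^2 - 3*v) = (v - 5)*(v - 3)*(v)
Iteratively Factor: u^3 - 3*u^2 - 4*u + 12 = (u - 3)*(u^2 - 4) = (u - 3)*(u - 2)*(u + 2)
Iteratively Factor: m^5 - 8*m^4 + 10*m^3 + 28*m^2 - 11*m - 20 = (m - 5)*(m^4 - 3*m^3 - 5*m^2 + 3*m + 4) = (m - 5)*(m + 1)*(m^3 - 4*m^2 - m + 4) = (m - 5)*(m + 1)^2*(m^2 - 5*m + 4) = (m - 5)*(m - 1)*(m + 1)^2*(m - 4)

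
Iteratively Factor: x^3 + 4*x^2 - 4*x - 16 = (x + 4)*(x^2 - 4) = (x + 2)*(x + 4)*(x - 2)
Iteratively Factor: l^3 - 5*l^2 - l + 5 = (l - 1)*(l^2 - 4*l - 5) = (l - 1)*(l + 1)*(l - 5)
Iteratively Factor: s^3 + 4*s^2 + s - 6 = (s + 2)*(s^2 + 2*s - 3) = (s - 1)*(s + 2)*(s + 3)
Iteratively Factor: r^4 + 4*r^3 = (r)*(r^3 + 4*r^2) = r*(r + 4)*(r^2) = r^2*(r + 4)*(r)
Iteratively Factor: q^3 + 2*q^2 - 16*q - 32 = (q - 4)*(q^2 + 6*q + 8) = (q - 4)*(q + 2)*(q + 4)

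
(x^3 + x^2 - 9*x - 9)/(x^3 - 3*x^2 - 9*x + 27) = (x + 1)/(x - 3)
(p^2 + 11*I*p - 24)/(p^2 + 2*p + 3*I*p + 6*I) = (p + 8*I)/(p + 2)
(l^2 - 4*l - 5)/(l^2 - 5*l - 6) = (l - 5)/(l - 6)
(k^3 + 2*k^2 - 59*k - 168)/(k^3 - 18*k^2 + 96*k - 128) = (k^2 + 10*k + 21)/(k^2 - 10*k + 16)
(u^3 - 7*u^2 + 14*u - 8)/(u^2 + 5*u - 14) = (u^2 - 5*u + 4)/(u + 7)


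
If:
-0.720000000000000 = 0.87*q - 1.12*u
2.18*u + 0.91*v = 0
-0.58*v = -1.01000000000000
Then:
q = -1.76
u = -0.73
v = 1.74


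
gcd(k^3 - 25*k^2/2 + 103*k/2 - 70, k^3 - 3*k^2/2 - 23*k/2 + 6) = k - 4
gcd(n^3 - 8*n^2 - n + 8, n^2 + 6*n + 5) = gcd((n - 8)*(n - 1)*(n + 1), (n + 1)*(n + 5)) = n + 1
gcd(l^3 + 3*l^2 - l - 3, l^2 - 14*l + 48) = 1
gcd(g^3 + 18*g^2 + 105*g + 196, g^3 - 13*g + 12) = g + 4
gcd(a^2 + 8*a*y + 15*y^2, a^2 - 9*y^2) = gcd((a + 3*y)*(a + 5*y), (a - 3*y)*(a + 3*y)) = a + 3*y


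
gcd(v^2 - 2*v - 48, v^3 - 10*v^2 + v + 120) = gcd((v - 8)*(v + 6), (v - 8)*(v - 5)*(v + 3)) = v - 8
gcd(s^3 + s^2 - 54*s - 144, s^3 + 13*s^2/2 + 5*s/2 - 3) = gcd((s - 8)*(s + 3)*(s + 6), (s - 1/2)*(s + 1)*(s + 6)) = s + 6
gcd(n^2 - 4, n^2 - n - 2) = n - 2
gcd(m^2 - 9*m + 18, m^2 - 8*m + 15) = m - 3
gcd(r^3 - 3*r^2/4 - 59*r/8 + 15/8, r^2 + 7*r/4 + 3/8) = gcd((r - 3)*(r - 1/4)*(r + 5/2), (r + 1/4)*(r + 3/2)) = 1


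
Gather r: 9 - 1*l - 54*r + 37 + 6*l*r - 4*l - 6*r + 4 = -5*l + r*(6*l - 60) + 50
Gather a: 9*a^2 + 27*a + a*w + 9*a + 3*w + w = 9*a^2 + a*(w + 36) + 4*w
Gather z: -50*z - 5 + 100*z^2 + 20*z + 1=100*z^2 - 30*z - 4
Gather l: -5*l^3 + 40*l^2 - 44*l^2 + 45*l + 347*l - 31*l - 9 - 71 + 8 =-5*l^3 - 4*l^2 + 361*l - 72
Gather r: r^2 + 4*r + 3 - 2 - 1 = r^2 + 4*r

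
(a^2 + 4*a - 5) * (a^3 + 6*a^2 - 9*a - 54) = a^5 + 10*a^4 + 10*a^3 - 120*a^2 - 171*a + 270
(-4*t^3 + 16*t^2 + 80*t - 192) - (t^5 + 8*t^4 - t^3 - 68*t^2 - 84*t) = -t^5 - 8*t^4 - 3*t^3 + 84*t^2 + 164*t - 192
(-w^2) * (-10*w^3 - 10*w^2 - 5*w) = 10*w^5 + 10*w^4 + 5*w^3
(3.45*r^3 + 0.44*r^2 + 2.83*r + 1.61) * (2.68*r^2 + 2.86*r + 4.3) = 9.246*r^5 + 11.0462*r^4 + 23.6778*r^3 + 14.3006*r^2 + 16.7736*r + 6.923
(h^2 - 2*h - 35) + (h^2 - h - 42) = 2*h^2 - 3*h - 77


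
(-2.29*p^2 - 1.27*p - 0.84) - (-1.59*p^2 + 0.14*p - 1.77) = -0.7*p^2 - 1.41*p + 0.93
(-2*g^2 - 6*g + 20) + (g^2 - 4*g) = -g^2 - 10*g + 20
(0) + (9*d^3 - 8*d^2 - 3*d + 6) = 9*d^3 - 8*d^2 - 3*d + 6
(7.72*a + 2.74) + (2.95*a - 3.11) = 10.67*a - 0.37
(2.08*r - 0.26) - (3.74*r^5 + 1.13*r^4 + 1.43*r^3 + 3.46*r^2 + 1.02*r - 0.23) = -3.74*r^5 - 1.13*r^4 - 1.43*r^3 - 3.46*r^2 + 1.06*r - 0.03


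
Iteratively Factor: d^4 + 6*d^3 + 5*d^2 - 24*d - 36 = (d + 3)*(d^3 + 3*d^2 - 4*d - 12) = (d - 2)*(d + 3)*(d^2 + 5*d + 6) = (d - 2)*(d + 3)^2*(d + 2)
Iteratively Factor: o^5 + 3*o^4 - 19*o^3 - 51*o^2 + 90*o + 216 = (o + 3)*(o^4 - 19*o^2 + 6*o + 72) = (o + 3)*(o + 4)*(o^3 - 4*o^2 - 3*o + 18) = (o - 3)*(o + 3)*(o + 4)*(o^2 - o - 6) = (o - 3)*(o + 2)*(o + 3)*(o + 4)*(o - 3)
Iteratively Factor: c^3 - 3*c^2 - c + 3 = (c - 1)*(c^2 - 2*c - 3) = (c - 1)*(c + 1)*(c - 3)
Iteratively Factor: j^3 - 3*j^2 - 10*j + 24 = (j - 2)*(j^2 - j - 12) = (j - 4)*(j - 2)*(j + 3)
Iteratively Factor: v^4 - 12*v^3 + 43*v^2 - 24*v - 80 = (v - 5)*(v^3 - 7*v^2 + 8*v + 16) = (v - 5)*(v - 4)*(v^2 - 3*v - 4) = (v - 5)*(v - 4)*(v + 1)*(v - 4)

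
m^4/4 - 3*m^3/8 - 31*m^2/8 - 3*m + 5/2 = (m/2 + 1)^2*(m - 5)*(m - 1/2)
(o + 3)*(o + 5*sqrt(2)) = o^2 + 3*o + 5*sqrt(2)*o + 15*sqrt(2)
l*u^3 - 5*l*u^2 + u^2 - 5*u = u*(u - 5)*(l*u + 1)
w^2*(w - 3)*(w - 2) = w^4 - 5*w^3 + 6*w^2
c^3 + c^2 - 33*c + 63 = (c - 3)^2*(c + 7)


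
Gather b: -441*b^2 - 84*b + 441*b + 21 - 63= -441*b^2 + 357*b - 42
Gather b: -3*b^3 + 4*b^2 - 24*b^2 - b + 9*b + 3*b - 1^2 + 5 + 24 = -3*b^3 - 20*b^2 + 11*b + 28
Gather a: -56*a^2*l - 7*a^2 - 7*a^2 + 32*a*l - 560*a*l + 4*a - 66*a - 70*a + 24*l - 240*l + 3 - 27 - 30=a^2*(-56*l - 14) + a*(-528*l - 132) - 216*l - 54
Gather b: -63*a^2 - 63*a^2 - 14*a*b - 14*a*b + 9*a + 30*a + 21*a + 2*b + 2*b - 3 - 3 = -126*a^2 + 60*a + b*(4 - 28*a) - 6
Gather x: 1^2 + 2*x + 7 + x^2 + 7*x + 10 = x^2 + 9*x + 18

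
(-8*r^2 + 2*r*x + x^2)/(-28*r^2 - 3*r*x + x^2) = (-2*r + x)/(-7*r + x)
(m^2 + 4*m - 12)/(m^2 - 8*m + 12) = (m + 6)/(m - 6)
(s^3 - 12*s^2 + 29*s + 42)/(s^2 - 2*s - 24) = (s^2 - 6*s - 7)/(s + 4)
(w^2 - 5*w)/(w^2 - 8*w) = (w - 5)/(w - 8)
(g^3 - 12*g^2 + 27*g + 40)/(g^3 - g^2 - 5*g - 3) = (g^2 - 13*g + 40)/(g^2 - 2*g - 3)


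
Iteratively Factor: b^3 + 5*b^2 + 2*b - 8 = (b + 2)*(b^2 + 3*b - 4) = (b - 1)*(b + 2)*(b + 4)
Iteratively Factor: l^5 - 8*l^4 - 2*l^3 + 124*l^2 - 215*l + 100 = (l - 1)*(l^4 - 7*l^3 - 9*l^2 + 115*l - 100) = (l - 1)^2*(l^3 - 6*l^2 - 15*l + 100) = (l - 5)*(l - 1)^2*(l^2 - l - 20) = (l - 5)^2*(l - 1)^2*(l + 4)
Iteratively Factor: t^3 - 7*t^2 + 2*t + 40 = (t - 4)*(t^2 - 3*t - 10) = (t - 4)*(t + 2)*(t - 5)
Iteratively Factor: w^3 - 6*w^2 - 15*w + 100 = (w - 5)*(w^2 - w - 20) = (w - 5)^2*(w + 4)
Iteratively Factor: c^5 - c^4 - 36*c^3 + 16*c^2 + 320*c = (c - 4)*(c^4 + 3*c^3 - 24*c^2 - 80*c) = (c - 4)*(c + 4)*(c^3 - c^2 - 20*c) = c*(c - 4)*(c + 4)*(c^2 - c - 20) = c*(c - 4)*(c + 4)^2*(c - 5)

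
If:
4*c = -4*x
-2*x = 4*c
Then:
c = 0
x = 0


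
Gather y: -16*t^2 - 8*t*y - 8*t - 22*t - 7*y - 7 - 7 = -16*t^2 - 30*t + y*(-8*t - 7) - 14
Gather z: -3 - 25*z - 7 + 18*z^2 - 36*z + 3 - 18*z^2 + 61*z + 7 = 0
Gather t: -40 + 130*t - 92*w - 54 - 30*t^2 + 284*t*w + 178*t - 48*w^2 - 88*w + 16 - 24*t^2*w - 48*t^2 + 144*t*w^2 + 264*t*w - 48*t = t^2*(-24*w - 78) + t*(144*w^2 + 548*w + 260) - 48*w^2 - 180*w - 78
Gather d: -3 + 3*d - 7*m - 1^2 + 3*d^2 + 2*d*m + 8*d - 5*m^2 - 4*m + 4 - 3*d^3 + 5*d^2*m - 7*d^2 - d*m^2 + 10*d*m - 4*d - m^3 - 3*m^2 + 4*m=-3*d^3 + d^2*(5*m - 4) + d*(-m^2 + 12*m + 7) - m^3 - 8*m^2 - 7*m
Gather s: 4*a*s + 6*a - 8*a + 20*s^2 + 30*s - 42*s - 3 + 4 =-2*a + 20*s^2 + s*(4*a - 12) + 1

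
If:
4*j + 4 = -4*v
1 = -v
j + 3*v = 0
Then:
No Solution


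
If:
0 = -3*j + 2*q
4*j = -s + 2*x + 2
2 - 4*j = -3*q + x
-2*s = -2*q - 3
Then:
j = 1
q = 3/2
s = 3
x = 5/2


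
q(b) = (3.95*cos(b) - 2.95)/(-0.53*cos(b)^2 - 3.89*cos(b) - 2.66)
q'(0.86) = 0.60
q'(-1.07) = -0.93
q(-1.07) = 0.23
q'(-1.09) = -0.97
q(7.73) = 0.78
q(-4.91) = 0.63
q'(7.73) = 2.24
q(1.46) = 0.81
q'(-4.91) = 1.86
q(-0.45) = -0.09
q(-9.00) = -14.74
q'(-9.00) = -36.31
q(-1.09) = 0.25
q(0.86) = 0.07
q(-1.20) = 0.37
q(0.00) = -0.14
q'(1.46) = 2.31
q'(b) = (-1.06*sin(b)*cos(b) - 3.89*sin(b))*(3.95*cos(b) - 2.95)/(-0.53*cos(b)^2 - 3.89*cos(b) - 2.66)^2 - 3.95*sin(b)/(-0.53*cos(b)^2 - 3.89*cos(b) - 2.66) = (-2.0935*cos(b)^2 + 3.127*cos(b) + 21.9825)*sin(b)/(0.2809*cos(b)^4 + 4.1234*cos(b)^3 + 17.9517*cos(b)^2 + 20.6948*cos(b) + 7.0756)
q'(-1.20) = -1.24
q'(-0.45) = -0.23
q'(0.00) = 0.00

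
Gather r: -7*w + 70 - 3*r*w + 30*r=r*(30 - 3*w) - 7*w + 70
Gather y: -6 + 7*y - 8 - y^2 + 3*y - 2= -y^2 + 10*y - 16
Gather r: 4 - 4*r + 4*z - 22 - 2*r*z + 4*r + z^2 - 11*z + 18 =-2*r*z + z^2 - 7*z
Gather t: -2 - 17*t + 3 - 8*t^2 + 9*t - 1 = -8*t^2 - 8*t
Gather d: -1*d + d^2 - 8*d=d^2 - 9*d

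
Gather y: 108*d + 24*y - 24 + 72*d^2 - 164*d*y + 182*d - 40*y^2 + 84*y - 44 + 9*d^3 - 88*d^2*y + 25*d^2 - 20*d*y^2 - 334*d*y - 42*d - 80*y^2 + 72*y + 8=9*d^3 + 97*d^2 + 248*d + y^2*(-20*d - 120) + y*(-88*d^2 - 498*d + 180) - 60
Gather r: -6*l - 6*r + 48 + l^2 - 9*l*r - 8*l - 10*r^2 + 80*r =l^2 - 14*l - 10*r^2 + r*(74 - 9*l) + 48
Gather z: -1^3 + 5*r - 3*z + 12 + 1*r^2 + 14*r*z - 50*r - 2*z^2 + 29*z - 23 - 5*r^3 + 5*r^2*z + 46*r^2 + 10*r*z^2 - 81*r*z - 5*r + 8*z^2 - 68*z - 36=-5*r^3 + 47*r^2 - 50*r + z^2*(10*r + 6) + z*(5*r^2 - 67*r - 42) - 48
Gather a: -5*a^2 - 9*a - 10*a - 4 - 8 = -5*a^2 - 19*a - 12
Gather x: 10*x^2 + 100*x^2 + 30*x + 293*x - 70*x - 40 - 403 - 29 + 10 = 110*x^2 + 253*x - 462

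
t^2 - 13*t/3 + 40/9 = (t - 8/3)*(t - 5/3)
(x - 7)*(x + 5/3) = x^2 - 16*x/3 - 35/3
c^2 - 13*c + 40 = (c - 8)*(c - 5)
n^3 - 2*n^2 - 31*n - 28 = (n - 7)*(n + 1)*(n + 4)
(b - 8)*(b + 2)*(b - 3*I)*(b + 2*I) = b^4 - 6*b^3 - I*b^3 - 10*b^2 + 6*I*b^2 - 36*b + 16*I*b - 96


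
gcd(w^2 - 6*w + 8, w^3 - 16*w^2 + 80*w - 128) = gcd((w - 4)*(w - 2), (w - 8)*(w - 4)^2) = w - 4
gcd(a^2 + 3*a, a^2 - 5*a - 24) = a + 3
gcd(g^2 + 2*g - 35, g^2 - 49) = g + 7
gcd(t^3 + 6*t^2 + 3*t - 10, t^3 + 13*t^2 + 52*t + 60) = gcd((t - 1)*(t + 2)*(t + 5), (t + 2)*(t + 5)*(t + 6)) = t^2 + 7*t + 10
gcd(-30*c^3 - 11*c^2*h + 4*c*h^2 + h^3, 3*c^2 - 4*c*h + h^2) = 3*c - h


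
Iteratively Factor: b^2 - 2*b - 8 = (b + 2)*(b - 4)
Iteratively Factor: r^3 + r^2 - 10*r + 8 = (r - 2)*(r^2 + 3*r - 4) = (r - 2)*(r - 1)*(r + 4)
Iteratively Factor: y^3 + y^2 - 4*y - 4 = (y + 2)*(y^2 - y - 2) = (y + 1)*(y + 2)*(y - 2)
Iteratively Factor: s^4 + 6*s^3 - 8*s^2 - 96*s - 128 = (s - 4)*(s^3 + 10*s^2 + 32*s + 32) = (s - 4)*(s + 4)*(s^2 + 6*s + 8) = (s - 4)*(s + 4)^2*(s + 2)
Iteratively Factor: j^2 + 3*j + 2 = (j + 2)*(j + 1)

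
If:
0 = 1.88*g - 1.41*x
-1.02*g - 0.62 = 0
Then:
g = -0.61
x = -0.81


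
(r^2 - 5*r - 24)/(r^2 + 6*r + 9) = (r - 8)/(r + 3)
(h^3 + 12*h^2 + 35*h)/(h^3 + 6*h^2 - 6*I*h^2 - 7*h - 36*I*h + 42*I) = h*(h + 5)/(h^2 - h*(1 + 6*I) + 6*I)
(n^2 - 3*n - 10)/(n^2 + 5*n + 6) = (n - 5)/(n + 3)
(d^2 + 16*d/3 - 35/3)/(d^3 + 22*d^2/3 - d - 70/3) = 1/(d + 2)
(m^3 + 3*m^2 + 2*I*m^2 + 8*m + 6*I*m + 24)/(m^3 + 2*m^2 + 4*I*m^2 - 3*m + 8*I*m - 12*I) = (m - 2*I)/(m - 1)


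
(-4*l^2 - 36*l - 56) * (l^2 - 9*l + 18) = -4*l^4 + 196*l^2 - 144*l - 1008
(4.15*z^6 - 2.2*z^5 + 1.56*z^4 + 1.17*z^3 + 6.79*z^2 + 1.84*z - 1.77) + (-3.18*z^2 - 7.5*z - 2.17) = 4.15*z^6 - 2.2*z^5 + 1.56*z^4 + 1.17*z^3 + 3.61*z^2 - 5.66*z - 3.94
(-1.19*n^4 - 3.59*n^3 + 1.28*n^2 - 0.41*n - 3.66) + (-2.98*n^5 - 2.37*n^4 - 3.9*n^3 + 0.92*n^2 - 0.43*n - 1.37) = -2.98*n^5 - 3.56*n^4 - 7.49*n^3 + 2.2*n^2 - 0.84*n - 5.03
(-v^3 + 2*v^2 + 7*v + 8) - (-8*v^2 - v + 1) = -v^3 + 10*v^2 + 8*v + 7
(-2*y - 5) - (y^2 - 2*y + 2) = -y^2 - 7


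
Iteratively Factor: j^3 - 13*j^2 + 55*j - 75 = (j - 5)*(j^2 - 8*j + 15) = (j - 5)^2*(j - 3)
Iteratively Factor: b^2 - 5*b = (b - 5)*(b)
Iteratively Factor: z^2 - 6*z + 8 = (z - 4)*(z - 2)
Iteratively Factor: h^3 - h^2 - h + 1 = (h - 1)*(h^2 - 1) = (h - 1)^2*(h + 1)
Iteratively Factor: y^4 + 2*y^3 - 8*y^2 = (y)*(y^3 + 2*y^2 - 8*y) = y*(y - 2)*(y^2 + 4*y) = y*(y - 2)*(y + 4)*(y)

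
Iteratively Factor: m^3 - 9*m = (m + 3)*(m^2 - 3*m) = m*(m + 3)*(m - 3)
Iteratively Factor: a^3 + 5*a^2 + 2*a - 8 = (a + 2)*(a^2 + 3*a - 4) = (a + 2)*(a + 4)*(a - 1)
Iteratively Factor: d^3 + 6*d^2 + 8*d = (d + 4)*(d^2 + 2*d) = d*(d + 4)*(d + 2)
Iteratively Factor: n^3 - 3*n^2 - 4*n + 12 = (n - 3)*(n^2 - 4) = (n - 3)*(n + 2)*(n - 2)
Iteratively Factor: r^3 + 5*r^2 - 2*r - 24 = (r - 2)*(r^2 + 7*r + 12) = (r - 2)*(r + 4)*(r + 3)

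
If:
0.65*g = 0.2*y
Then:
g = 0.307692307692308*y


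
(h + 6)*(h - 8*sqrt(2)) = h^2 - 8*sqrt(2)*h + 6*h - 48*sqrt(2)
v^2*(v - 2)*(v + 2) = v^4 - 4*v^2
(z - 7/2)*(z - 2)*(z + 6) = z^3 + z^2/2 - 26*z + 42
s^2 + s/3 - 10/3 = (s - 5/3)*(s + 2)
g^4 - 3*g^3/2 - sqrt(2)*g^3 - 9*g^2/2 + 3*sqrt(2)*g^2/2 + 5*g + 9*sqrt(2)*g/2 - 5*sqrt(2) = (g - 5/2)*(g - 1)*(g + 2)*(g - sqrt(2))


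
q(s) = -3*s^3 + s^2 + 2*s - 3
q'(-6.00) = -334.00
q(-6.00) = 669.00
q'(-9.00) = -745.00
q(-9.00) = 2247.00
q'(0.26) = 1.91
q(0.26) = -2.47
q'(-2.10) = -41.89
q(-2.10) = 24.99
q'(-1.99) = -37.62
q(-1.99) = 20.62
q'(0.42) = 1.25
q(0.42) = -2.21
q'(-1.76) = -29.40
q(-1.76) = 12.93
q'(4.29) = -155.06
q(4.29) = -212.88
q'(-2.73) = -70.54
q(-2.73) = 60.03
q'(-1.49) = -20.96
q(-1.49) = 6.16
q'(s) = -9*s^2 + 2*s + 2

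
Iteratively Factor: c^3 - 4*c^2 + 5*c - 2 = (c - 1)*(c^2 - 3*c + 2) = (c - 2)*(c - 1)*(c - 1)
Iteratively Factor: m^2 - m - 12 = (m - 4)*(m + 3)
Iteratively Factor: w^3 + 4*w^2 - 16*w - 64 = (w - 4)*(w^2 + 8*w + 16) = (w - 4)*(w + 4)*(w + 4)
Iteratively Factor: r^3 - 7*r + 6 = (r - 2)*(r^2 + 2*r - 3) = (r - 2)*(r + 3)*(r - 1)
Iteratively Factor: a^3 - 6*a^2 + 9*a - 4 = (a - 4)*(a^2 - 2*a + 1) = (a - 4)*(a - 1)*(a - 1)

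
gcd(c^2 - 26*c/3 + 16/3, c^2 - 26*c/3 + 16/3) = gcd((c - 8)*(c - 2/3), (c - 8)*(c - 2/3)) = c^2 - 26*c/3 + 16/3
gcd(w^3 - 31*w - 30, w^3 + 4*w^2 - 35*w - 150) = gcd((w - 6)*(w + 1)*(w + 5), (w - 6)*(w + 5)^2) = w^2 - w - 30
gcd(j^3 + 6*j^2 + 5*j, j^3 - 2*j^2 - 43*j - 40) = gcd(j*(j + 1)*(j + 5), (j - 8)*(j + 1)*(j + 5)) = j^2 + 6*j + 5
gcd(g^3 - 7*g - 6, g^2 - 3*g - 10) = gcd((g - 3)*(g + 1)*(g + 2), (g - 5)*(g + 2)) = g + 2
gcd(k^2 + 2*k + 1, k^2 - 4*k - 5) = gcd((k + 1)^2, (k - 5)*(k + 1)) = k + 1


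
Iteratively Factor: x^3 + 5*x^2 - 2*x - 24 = (x + 3)*(x^2 + 2*x - 8) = (x + 3)*(x + 4)*(x - 2)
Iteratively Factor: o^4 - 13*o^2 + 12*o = (o)*(o^3 - 13*o + 12) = o*(o + 4)*(o^2 - 4*o + 3) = o*(o - 3)*(o + 4)*(o - 1)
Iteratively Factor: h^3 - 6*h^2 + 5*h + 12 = (h + 1)*(h^2 - 7*h + 12) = (h - 3)*(h + 1)*(h - 4)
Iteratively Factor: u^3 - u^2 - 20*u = (u + 4)*(u^2 - 5*u) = u*(u + 4)*(u - 5)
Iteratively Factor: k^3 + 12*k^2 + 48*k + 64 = (k + 4)*(k^2 + 8*k + 16) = (k + 4)^2*(k + 4)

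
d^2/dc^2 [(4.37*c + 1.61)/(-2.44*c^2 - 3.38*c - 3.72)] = (-(4.37*c + 1.61)*(4.88*c + 3.38)*(9.76*c + 6.76) + (63.9768*c + 37.398)*(2.44*c^2 + 3.38*c + 3.72))/(2.44*c^2 + 3.38*c + 3.72)^3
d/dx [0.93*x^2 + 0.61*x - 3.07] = 1.86*x + 0.61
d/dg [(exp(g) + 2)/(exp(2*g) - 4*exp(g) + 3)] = (-2*(exp(g) - 2)*(exp(g) + 2) + exp(2*g) - 4*exp(g) + 3)*exp(g)/(exp(2*g) - 4*exp(g) + 3)^2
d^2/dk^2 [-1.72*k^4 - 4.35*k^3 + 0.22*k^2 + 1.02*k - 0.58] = -20.64*k^2 - 26.1*k + 0.44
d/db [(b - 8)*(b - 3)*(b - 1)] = 3*b^2 - 24*b + 35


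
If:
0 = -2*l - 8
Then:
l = -4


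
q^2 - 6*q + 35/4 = (q - 7/2)*(q - 5/2)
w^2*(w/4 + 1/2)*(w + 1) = w^4/4 + 3*w^3/4 + w^2/2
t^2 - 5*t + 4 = (t - 4)*(t - 1)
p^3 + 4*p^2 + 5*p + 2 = (p + 1)^2*(p + 2)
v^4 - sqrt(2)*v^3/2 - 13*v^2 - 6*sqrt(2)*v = v*(v - 3*sqrt(2))*(v + sqrt(2)/2)*(v + 2*sqrt(2))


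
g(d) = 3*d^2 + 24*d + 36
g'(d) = 6*d + 24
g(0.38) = 45.55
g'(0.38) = 26.28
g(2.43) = 112.03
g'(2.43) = 38.58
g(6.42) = 313.73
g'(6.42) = 62.52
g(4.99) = 230.46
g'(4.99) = 53.94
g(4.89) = 225.10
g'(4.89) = 53.34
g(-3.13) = -9.73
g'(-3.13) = 5.22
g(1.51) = 79.08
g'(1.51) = 33.06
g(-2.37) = -4.03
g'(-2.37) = 9.78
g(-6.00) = 0.00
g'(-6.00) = -12.00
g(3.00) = 135.00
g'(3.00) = 42.00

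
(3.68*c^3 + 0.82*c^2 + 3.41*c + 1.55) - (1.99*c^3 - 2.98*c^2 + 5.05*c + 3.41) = 1.69*c^3 + 3.8*c^2 - 1.64*c - 1.86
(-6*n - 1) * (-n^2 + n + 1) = 6*n^3 - 5*n^2 - 7*n - 1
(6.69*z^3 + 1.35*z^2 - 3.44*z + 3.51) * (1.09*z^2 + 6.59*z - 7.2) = 7.2921*z^5 + 45.5586*z^4 - 43.0211*z^3 - 28.5637*z^2 + 47.8989*z - 25.272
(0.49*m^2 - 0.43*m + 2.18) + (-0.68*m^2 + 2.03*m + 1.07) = -0.19*m^2 + 1.6*m + 3.25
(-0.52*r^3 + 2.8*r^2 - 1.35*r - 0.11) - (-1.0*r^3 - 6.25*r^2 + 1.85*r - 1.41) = 0.48*r^3 + 9.05*r^2 - 3.2*r + 1.3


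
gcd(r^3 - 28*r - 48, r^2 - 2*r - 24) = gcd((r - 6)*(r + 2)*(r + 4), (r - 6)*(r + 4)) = r^2 - 2*r - 24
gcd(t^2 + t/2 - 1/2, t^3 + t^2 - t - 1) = t + 1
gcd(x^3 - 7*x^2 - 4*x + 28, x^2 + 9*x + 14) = x + 2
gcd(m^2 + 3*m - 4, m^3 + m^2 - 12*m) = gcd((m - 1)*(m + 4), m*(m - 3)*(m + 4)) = m + 4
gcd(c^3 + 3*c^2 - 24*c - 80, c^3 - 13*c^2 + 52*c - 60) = c - 5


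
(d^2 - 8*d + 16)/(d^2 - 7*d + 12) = (d - 4)/(d - 3)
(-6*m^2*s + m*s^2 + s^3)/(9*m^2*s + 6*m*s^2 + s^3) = (-2*m + s)/(3*m + s)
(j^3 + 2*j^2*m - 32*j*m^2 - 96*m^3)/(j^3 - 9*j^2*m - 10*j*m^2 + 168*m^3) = (j + 4*m)/(j - 7*m)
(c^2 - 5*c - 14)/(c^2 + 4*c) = (c^2 - 5*c - 14)/(c*(c + 4))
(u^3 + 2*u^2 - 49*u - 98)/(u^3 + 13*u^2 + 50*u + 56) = (u - 7)/(u + 4)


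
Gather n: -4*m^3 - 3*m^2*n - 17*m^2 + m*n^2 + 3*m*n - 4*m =-4*m^3 - 17*m^2 + m*n^2 - 4*m + n*(-3*m^2 + 3*m)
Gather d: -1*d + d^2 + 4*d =d^2 + 3*d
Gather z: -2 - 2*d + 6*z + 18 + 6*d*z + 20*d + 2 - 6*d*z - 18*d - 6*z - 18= 0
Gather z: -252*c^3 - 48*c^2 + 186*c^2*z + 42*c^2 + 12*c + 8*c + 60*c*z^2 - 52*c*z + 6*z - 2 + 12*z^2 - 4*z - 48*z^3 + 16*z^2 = -252*c^3 - 6*c^2 + 20*c - 48*z^3 + z^2*(60*c + 28) + z*(186*c^2 - 52*c + 2) - 2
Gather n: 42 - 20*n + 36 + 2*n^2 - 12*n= 2*n^2 - 32*n + 78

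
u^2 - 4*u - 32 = (u - 8)*(u + 4)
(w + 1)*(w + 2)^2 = w^3 + 5*w^2 + 8*w + 4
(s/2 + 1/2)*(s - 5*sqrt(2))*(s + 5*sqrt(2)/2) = s^3/2 - 5*sqrt(2)*s^2/4 + s^2/2 - 25*s/2 - 5*sqrt(2)*s/4 - 25/2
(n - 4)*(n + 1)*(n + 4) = n^3 + n^2 - 16*n - 16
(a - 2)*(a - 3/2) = a^2 - 7*a/2 + 3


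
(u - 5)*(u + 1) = u^2 - 4*u - 5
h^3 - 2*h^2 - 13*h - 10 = (h - 5)*(h + 1)*(h + 2)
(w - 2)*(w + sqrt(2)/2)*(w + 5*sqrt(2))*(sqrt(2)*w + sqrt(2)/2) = sqrt(2)*w^4 - 3*sqrt(2)*w^3/2 + 11*w^3 - 33*w^2/2 + 4*sqrt(2)*w^2 - 11*w - 15*sqrt(2)*w/2 - 5*sqrt(2)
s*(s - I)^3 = s^4 - 3*I*s^3 - 3*s^2 + I*s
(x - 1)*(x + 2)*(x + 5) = x^3 + 6*x^2 + 3*x - 10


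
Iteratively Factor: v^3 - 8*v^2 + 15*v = (v - 5)*(v^2 - 3*v) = v*(v - 5)*(v - 3)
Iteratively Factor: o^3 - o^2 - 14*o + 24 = (o - 3)*(o^2 + 2*o - 8) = (o - 3)*(o + 4)*(o - 2)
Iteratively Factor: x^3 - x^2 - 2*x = (x - 2)*(x^2 + x) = x*(x - 2)*(x + 1)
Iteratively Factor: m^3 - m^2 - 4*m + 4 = (m - 1)*(m^2 - 4) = (m - 1)*(m + 2)*(m - 2)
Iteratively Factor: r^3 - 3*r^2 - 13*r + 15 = (r - 1)*(r^2 - 2*r - 15) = (r - 5)*(r - 1)*(r + 3)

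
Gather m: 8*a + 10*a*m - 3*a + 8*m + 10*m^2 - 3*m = 5*a + 10*m^2 + m*(10*a + 5)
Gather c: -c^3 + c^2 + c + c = -c^3 + c^2 + 2*c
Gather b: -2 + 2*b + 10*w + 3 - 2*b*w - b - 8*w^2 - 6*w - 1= b*(1 - 2*w) - 8*w^2 + 4*w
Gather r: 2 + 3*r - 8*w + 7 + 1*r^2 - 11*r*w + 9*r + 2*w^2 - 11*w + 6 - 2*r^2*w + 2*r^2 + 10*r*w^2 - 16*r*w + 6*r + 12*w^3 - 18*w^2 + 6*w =r^2*(3 - 2*w) + r*(10*w^2 - 27*w + 18) + 12*w^3 - 16*w^2 - 13*w + 15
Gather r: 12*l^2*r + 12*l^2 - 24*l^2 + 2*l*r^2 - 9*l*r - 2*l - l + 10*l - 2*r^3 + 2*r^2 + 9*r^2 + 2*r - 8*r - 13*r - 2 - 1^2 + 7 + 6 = -12*l^2 + 7*l - 2*r^3 + r^2*(2*l + 11) + r*(12*l^2 - 9*l - 19) + 10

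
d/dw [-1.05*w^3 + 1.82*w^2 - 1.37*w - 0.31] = -3.15*w^2 + 3.64*w - 1.37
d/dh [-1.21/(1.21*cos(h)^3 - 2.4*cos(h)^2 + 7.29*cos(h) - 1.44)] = (-4.3923*cos(h)^2 + 5.808*cos(h) - 8.8209)*sin(h)/(1.21*cos(h)^3 - 2.4*cos(h)^2 + 7.29*cos(h) - 1.44)^2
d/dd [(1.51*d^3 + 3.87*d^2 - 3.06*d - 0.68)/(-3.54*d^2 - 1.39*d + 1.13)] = (-5.3454*d^4 - 4.1978*d^3 - 11.0928*d^2 + 3.9318*d - 4.403)/(12.5316*d^4 + 9.8412*d^3 - 6.0683*d^2 - 3.1414*d + 1.2769)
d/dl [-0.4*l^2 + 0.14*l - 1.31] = 0.14 - 0.8*l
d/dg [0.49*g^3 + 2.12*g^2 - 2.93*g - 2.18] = 1.47*g^2 + 4.24*g - 2.93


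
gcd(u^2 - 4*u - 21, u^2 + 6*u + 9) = u + 3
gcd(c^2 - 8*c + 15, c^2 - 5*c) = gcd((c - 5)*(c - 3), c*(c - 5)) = c - 5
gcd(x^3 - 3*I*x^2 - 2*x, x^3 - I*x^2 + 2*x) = x^2 - 2*I*x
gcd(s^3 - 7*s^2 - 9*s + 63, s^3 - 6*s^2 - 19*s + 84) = s^2 - 10*s + 21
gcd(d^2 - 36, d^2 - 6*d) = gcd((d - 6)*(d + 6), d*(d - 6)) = d - 6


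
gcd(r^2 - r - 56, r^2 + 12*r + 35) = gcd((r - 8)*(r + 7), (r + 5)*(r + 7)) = r + 7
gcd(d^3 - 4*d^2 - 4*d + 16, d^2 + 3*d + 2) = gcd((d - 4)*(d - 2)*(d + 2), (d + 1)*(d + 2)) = d + 2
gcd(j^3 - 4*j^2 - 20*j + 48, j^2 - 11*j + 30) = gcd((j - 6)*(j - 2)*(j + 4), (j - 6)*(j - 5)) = j - 6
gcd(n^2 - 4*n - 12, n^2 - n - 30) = n - 6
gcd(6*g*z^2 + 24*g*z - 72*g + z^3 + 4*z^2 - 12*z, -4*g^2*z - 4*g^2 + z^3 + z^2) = 1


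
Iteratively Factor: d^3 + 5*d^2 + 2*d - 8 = (d - 1)*(d^2 + 6*d + 8) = (d - 1)*(d + 4)*(d + 2)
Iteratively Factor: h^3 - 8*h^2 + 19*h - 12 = (h - 4)*(h^2 - 4*h + 3) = (h - 4)*(h - 3)*(h - 1)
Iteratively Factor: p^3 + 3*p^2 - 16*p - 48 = (p - 4)*(p^2 + 7*p + 12) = (p - 4)*(p + 4)*(p + 3)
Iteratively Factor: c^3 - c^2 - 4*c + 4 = (c + 2)*(c^2 - 3*c + 2) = (c - 2)*(c + 2)*(c - 1)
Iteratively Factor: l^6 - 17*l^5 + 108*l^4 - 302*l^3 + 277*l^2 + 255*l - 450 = (l - 5)*(l^5 - 12*l^4 + 48*l^3 - 62*l^2 - 33*l + 90) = (l - 5)*(l - 2)*(l^4 - 10*l^3 + 28*l^2 - 6*l - 45) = (l - 5)*(l - 3)*(l - 2)*(l^3 - 7*l^2 + 7*l + 15) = (l - 5)^2*(l - 3)*(l - 2)*(l^2 - 2*l - 3) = (l - 5)^2*(l - 3)*(l - 2)*(l + 1)*(l - 3)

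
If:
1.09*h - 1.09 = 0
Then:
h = 1.00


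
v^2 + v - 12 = (v - 3)*(v + 4)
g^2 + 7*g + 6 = (g + 1)*(g + 6)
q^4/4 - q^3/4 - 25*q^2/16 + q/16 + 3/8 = (q/4 + 1/2)*(q - 3)*(q - 1/2)*(q + 1/2)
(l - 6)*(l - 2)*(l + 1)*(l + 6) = l^4 - l^3 - 38*l^2 + 36*l + 72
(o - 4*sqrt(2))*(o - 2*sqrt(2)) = o^2 - 6*sqrt(2)*o + 16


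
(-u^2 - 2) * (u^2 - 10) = -u^4 + 8*u^2 + 20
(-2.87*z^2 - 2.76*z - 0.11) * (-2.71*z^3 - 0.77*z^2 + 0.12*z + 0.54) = 7.7777*z^5 + 9.6895*z^4 + 2.0789*z^3 - 1.7963*z^2 - 1.5036*z - 0.0594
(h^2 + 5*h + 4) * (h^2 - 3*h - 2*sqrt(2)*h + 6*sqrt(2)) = h^4 - 2*sqrt(2)*h^3 + 2*h^3 - 11*h^2 - 4*sqrt(2)*h^2 - 12*h + 22*sqrt(2)*h + 24*sqrt(2)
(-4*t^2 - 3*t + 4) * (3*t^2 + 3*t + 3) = -12*t^4 - 21*t^3 - 9*t^2 + 3*t + 12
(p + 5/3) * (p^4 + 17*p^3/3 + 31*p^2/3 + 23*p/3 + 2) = p^5 + 22*p^4/3 + 178*p^3/9 + 224*p^2/9 + 133*p/9 + 10/3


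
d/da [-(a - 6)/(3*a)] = -2/a^2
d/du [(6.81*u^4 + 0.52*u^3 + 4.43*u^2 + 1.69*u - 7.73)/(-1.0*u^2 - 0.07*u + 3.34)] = (-13.62*u^5 - 1.9501*u^4 + 90.9088*u^3 + 6.5903*u^2 + 14.1324*u + 5.1035)/(1.0*u^4 + 0.14*u^3 - 6.6751*u^2 - 0.4676*u + 11.1556)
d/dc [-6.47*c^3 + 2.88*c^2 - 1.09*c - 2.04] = -19.41*c^2 + 5.76*c - 1.09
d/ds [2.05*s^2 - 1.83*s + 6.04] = 4.1*s - 1.83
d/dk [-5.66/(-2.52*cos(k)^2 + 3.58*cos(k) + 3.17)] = (28.5264*cos(k) - 20.2628)*sin(k)/(-2.52*cos(k)^2 + 3.58*cos(k) + 3.17)^2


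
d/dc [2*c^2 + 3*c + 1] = 4*c + 3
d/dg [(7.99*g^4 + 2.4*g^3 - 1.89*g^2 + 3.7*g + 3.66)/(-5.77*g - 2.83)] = (-138.3069*g^4 - 118.1428*g^3 - 9.4707*g^2 + 10.6974*g + 10.6472)/(33.2929*g^2 + 32.6582*g + 8.0089)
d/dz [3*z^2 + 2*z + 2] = 6*z + 2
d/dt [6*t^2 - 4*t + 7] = 12*t - 4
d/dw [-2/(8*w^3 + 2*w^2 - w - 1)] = 2*(24*w^2 + 4*w - 1)/(8*w^3 + 2*w^2 - w - 1)^2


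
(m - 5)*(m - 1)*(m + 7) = m^3 + m^2 - 37*m + 35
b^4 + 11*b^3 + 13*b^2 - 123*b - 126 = (b - 3)*(b + 1)*(b + 6)*(b + 7)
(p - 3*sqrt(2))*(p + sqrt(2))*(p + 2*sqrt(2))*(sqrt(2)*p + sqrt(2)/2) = sqrt(2)*p^4 + sqrt(2)*p^3/2 - 14*sqrt(2)*p^2 - 24*p - 7*sqrt(2)*p - 12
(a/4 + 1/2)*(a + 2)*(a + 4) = a^3/4 + 2*a^2 + 5*a + 4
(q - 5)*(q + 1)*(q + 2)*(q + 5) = q^4 + 3*q^3 - 23*q^2 - 75*q - 50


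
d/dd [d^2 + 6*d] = 2*d + 6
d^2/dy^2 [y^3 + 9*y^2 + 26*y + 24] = 6*y + 18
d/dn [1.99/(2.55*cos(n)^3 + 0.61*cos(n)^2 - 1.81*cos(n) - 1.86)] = (15.2235*cos(n)^2 + 2.4278*cos(n) - 3.6019)*sin(n)/(2.55*cos(n)^3 + 0.61*cos(n)^2 - 1.81*cos(n) - 1.86)^2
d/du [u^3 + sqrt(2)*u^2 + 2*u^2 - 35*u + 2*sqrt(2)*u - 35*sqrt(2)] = 3*u^2 + 2*sqrt(2)*u + 4*u - 35 + 2*sqrt(2)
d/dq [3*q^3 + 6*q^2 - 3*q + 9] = 9*q^2 + 12*q - 3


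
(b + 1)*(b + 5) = b^2 + 6*b + 5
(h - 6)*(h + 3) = h^2 - 3*h - 18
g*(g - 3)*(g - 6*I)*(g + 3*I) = g^4 - 3*g^3 - 3*I*g^3 + 18*g^2 + 9*I*g^2 - 54*g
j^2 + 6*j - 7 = (j - 1)*(j + 7)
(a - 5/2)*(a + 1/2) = a^2 - 2*a - 5/4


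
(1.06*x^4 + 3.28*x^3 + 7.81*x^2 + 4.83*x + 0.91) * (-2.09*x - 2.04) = -2.2154*x^5 - 9.0176*x^4 - 23.0141*x^3 - 26.0271*x^2 - 11.7551*x - 1.8564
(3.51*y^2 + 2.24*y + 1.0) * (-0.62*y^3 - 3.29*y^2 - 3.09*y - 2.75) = -2.1762*y^5 - 12.9367*y^4 - 18.8355*y^3 - 19.8641*y^2 - 9.25*y - 2.75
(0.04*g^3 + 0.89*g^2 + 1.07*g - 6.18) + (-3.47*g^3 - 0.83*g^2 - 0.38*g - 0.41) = -3.43*g^3 + 0.0600000000000001*g^2 + 0.69*g - 6.59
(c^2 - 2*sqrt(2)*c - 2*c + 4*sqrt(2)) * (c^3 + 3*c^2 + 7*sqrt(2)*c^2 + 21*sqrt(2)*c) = c^5 + c^4 + 5*sqrt(2)*c^4 - 34*c^3 + 5*sqrt(2)*c^3 - 30*sqrt(2)*c^2 - 28*c^2 + 168*c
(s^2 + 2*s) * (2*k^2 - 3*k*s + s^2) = 2*k^2*s^2 + 4*k^2*s - 3*k*s^3 - 6*k*s^2 + s^4 + 2*s^3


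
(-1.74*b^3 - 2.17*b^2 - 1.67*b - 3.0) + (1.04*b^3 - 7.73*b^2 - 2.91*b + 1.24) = -0.7*b^3 - 9.9*b^2 - 4.58*b - 1.76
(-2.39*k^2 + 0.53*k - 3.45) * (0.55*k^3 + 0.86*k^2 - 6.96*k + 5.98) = -1.3145*k^5 - 1.7639*k^4 + 15.1927*k^3 - 20.948*k^2 + 27.1814*k - 20.631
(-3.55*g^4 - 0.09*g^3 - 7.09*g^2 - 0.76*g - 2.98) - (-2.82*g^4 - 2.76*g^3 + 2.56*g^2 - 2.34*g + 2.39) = -0.73*g^4 + 2.67*g^3 - 9.65*g^2 + 1.58*g - 5.37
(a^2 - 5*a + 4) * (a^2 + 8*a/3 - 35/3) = a^4 - 7*a^3/3 - 21*a^2 + 69*a - 140/3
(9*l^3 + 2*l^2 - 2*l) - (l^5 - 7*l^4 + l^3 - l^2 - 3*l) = -l^5 + 7*l^4 + 8*l^3 + 3*l^2 + l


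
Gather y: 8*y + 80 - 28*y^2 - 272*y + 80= -28*y^2 - 264*y + 160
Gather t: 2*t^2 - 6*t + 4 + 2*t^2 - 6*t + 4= 4*t^2 - 12*t + 8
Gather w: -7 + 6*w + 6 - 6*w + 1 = 0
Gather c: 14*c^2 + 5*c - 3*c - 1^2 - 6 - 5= 14*c^2 + 2*c - 12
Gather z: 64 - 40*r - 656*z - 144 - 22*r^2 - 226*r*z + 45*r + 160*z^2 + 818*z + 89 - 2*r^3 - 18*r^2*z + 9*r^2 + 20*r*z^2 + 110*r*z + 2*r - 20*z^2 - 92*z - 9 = -2*r^3 - 13*r^2 + 7*r + z^2*(20*r + 140) + z*(-18*r^2 - 116*r + 70)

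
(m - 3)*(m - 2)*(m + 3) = m^3 - 2*m^2 - 9*m + 18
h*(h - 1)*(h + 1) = h^3 - h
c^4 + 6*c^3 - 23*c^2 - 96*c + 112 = (c - 4)*(c - 1)*(c + 4)*(c + 7)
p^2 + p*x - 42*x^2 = (p - 6*x)*(p + 7*x)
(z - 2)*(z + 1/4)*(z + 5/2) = z^3 + 3*z^2/4 - 39*z/8 - 5/4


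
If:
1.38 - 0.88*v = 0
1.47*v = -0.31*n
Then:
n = -7.44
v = 1.57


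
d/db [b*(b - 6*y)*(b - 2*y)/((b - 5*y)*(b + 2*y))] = (b^4 - 6*b^3*y - 18*b^2*y^2 + 160*b*y^3 - 120*y^4)/(b^4 - 6*b^3*y - 11*b^2*y^2 + 60*b*y^3 + 100*y^4)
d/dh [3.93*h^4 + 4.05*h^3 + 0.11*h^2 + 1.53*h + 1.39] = 15.72*h^3 + 12.15*h^2 + 0.22*h + 1.53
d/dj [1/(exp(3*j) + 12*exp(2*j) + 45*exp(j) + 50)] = 3*(-exp(2*j) - 8*exp(j) - 15)*exp(j)/(exp(3*j) + 12*exp(2*j) + 45*exp(j) + 50)^2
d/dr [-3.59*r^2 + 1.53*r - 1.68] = 1.53 - 7.18*r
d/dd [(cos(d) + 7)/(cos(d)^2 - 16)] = (cos(d)^2 + 14*cos(d) + 16)*sin(d)/(cos(d)^2 - 16)^2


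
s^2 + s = s*(s + 1)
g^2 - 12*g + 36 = (g - 6)^2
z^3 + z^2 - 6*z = z*(z - 2)*(z + 3)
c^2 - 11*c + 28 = (c - 7)*(c - 4)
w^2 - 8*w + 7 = (w - 7)*(w - 1)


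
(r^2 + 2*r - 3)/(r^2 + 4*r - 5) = (r + 3)/(r + 5)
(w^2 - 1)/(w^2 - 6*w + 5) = (w + 1)/(w - 5)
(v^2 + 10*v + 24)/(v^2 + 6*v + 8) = (v + 6)/(v + 2)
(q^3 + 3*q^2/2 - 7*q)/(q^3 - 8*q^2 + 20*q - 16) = q*(2*q + 7)/(2*(q^2 - 6*q + 8))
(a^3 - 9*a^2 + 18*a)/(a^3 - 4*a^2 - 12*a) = (a - 3)/(a + 2)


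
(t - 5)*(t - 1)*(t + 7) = t^3 + t^2 - 37*t + 35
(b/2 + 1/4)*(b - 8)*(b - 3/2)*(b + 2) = b^4/2 - 7*b^3/2 - 43*b^2/8 + 41*b/4 + 6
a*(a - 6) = a^2 - 6*a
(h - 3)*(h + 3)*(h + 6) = h^3 + 6*h^2 - 9*h - 54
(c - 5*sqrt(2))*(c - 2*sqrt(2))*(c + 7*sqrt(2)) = c^3 - 78*c + 140*sqrt(2)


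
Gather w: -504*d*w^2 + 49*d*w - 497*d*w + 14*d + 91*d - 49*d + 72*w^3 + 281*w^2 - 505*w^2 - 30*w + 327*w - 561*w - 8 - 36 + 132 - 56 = 56*d + 72*w^3 + w^2*(-504*d - 224) + w*(-448*d - 264) + 32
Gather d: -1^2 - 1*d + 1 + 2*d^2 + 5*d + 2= 2*d^2 + 4*d + 2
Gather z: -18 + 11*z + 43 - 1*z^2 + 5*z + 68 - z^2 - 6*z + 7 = -2*z^2 + 10*z + 100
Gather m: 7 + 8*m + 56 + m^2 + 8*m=m^2 + 16*m + 63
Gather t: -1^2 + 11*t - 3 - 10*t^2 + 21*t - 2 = -10*t^2 + 32*t - 6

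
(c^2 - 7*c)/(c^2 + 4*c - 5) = c*(c - 7)/(c^2 + 4*c - 5)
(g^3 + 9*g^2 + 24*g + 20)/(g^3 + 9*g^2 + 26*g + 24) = (g^2 + 7*g + 10)/(g^2 + 7*g + 12)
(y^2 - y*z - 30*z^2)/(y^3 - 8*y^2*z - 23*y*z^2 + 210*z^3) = 1/(y - 7*z)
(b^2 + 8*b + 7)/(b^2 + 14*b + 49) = (b + 1)/(b + 7)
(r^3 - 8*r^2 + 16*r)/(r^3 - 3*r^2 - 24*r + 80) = r/(r + 5)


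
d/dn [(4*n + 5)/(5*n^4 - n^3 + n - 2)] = (20*n^4 - 4*n^3 + 4*n - (4*n + 5)*(20*n^3 - 3*n^2 + 1) - 8)/(5*n^4 - n^3 + n - 2)^2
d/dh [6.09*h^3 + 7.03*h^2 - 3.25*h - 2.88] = 18.27*h^2 + 14.06*h - 3.25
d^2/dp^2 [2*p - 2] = 0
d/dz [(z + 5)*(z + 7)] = 2*z + 12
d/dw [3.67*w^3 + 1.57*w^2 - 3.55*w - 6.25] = 11.01*w^2 + 3.14*w - 3.55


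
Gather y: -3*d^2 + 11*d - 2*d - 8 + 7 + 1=-3*d^2 + 9*d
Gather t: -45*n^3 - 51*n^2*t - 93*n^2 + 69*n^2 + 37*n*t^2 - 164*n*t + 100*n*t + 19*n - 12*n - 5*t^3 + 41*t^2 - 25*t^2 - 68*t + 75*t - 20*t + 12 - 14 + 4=-45*n^3 - 24*n^2 + 7*n - 5*t^3 + t^2*(37*n + 16) + t*(-51*n^2 - 64*n - 13) + 2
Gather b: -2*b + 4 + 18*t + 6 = -2*b + 18*t + 10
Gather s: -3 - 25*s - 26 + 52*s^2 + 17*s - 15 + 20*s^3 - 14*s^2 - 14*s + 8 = 20*s^3 + 38*s^2 - 22*s - 36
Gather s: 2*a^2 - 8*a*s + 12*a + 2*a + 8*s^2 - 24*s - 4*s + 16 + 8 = 2*a^2 + 14*a + 8*s^2 + s*(-8*a - 28) + 24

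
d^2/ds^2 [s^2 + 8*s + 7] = 2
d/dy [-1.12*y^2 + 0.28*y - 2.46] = 0.28 - 2.24*y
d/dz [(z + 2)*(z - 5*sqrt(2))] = 2*z - 5*sqrt(2) + 2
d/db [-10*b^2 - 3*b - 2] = -20*b - 3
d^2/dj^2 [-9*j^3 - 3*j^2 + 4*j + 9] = -54*j - 6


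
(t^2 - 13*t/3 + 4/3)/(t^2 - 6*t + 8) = (t - 1/3)/(t - 2)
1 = 1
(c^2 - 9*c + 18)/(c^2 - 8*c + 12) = (c - 3)/(c - 2)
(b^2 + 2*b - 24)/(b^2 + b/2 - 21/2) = 2*(b^2 + 2*b - 24)/(2*b^2 + b - 21)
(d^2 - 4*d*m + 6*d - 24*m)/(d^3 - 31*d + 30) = (d - 4*m)/(d^2 - 6*d + 5)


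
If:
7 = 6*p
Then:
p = 7/6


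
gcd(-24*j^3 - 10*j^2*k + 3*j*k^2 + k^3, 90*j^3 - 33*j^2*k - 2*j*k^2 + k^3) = 3*j - k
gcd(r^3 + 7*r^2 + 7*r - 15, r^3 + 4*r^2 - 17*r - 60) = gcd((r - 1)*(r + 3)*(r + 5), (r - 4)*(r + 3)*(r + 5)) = r^2 + 8*r + 15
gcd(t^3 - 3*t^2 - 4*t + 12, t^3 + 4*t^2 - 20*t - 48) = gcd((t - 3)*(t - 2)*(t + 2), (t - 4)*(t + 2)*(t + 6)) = t + 2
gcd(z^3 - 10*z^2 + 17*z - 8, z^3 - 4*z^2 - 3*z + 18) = 1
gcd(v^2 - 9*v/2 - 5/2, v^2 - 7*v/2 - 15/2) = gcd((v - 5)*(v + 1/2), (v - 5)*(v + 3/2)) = v - 5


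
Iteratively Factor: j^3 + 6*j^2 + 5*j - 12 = (j - 1)*(j^2 + 7*j + 12) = (j - 1)*(j + 3)*(j + 4)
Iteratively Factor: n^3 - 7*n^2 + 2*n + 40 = (n + 2)*(n^2 - 9*n + 20) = (n - 5)*(n + 2)*(n - 4)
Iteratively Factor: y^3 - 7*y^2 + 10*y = (y - 2)*(y^2 - 5*y) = y*(y - 2)*(y - 5)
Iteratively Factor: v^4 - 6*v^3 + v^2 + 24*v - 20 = (v - 1)*(v^3 - 5*v^2 - 4*v + 20) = (v - 2)*(v - 1)*(v^2 - 3*v - 10) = (v - 2)*(v - 1)*(v + 2)*(v - 5)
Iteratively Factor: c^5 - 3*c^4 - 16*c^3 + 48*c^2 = (c)*(c^4 - 3*c^3 - 16*c^2 + 48*c) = c*(c + 4)*(c^3 - 7*c^2 + 12*c) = c*(c - 3)*(c + 4)*(c^2 - 4*c) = c^2*(c - 3)*(c + 4)*(c - 4)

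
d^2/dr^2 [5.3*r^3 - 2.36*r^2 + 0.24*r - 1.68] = 31.8*r - 4.72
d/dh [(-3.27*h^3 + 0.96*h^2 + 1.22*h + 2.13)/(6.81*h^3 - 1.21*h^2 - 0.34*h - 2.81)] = (-2.5809*h^4 - 14.3928*h^3 - 14.8*h^2 - 0.240600000000001*h - 2.704)/(46.3761*h^6 - 16.4802*h^5 - 3.1667*h^4 - 37.4494*h^3 + 6.9158*h^2 + 1.9108*h + 7.8961)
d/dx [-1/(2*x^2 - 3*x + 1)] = (4*x - 3)/(2*x^2 - 3*x + 1)^2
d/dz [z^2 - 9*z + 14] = 2*z - 9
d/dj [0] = 0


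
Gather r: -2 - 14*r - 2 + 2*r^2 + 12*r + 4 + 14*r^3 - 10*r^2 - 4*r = 14*r^3 - 8*r^2 - 6*r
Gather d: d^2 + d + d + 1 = d^2 + 2*d + 1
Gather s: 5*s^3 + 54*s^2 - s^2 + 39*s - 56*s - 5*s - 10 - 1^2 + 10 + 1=5*s^3 + 53*s^2 - 22*s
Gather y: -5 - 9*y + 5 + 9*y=0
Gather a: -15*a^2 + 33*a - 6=-15*a^2 + 33*a - 6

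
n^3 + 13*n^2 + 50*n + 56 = (n + 2)*(n + 4)*(n + 7)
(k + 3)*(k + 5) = k^2 + 8*k + 15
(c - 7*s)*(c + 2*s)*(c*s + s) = c^3*s - 5*c^2*s^2 + c^2*s - 14*c*s^3 - 5*c*s^2 - 14*s^3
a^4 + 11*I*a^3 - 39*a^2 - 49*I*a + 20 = (a + I)^2*(a + 4*I)*(a + 5*I)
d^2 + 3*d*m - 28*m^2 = (d - 4*m)*(d + 7*m)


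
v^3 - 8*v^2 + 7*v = v*(v - 7)*(v - 1)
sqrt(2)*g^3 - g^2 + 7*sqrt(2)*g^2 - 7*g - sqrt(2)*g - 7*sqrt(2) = (g + 7)*(g - sqrt(2))*(sqrt(2)*g + 1)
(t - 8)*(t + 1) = t^2 - 7*t - 8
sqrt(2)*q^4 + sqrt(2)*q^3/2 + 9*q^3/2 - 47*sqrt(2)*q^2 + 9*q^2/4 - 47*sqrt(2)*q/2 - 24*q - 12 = (q + 1/2)*(q - 4*sqrt(2))*(q + 6*sqrt(2))*(sqrt(2)*q + 1/2)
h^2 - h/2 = h*(h - 1/2)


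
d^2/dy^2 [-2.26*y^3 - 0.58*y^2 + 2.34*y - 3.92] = -13.56*y - 1.16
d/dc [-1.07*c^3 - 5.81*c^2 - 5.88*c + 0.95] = -3.21*c^2 - 11.62*c - 5.88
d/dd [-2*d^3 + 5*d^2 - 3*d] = -6*d^2 + 10*d - 3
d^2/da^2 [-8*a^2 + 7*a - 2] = -16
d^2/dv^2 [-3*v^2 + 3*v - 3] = -6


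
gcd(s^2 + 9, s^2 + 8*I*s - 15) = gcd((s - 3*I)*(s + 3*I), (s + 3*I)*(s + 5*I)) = s + 3*I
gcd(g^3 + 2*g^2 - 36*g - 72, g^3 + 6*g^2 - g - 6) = g + 6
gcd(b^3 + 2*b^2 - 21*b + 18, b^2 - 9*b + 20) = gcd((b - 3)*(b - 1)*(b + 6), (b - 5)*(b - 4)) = 1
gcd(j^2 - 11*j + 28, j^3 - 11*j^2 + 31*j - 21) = j - 7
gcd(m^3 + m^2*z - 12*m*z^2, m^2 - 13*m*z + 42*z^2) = 1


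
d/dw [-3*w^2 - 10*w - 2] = -6*w - 10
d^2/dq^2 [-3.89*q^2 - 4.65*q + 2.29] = -7.78000000000000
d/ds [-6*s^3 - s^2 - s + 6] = -18*s^2 - 2*s - 1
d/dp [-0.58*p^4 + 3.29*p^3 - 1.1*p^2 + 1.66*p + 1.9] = -2.32*p^3 + 9.87*p^2 - 2.2*p + 1.66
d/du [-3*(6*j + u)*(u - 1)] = -18*j - 6*u + 3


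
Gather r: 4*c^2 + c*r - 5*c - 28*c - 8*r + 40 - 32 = 4*c^2 - 33*c + r*(c - 8) + 8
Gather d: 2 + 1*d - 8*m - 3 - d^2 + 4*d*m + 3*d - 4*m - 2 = -d^2 + d*(4*m + 4) - 12*m - 3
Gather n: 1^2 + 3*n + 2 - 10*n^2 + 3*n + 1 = -10*n^2 + 6*n + 4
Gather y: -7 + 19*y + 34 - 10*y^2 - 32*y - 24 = -10*y^2 - 13*y + 3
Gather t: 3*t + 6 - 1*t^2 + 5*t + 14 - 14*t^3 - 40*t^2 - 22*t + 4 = -14*t^3 - 41*t^2 - 14*t + 24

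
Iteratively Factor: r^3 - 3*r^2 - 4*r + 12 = (r - 2)*(r^2 - r - 6) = (r - 2)*(r + 2)*(r - 3)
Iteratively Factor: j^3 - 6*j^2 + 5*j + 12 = (j - 4)*(j^2 - 2*j - 3) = (j - 4)*(j - 3)*(j + 1)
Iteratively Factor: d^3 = (d)*(d^2) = d^2*(d)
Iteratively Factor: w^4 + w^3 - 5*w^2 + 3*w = (w)*(w^3 + w^2 - 5*w + 3) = w*(w + 3)*(w^2 - 2*w + 1) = w*(w - 1)*(w + 3)*(w - 1)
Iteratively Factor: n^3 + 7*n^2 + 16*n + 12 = (n + 2)*(n^2 + 5*n + 6) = (n + 2)^2*(n + 3)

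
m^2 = m^2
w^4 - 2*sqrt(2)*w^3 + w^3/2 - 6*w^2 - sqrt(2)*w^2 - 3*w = w*(w + 1/2)*(w - 3*sqrt(2))*(w + sqrt(2))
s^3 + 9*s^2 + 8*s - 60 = (s - 2)*(s + 5)*(s + 6)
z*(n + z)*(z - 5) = n*z^2 - 5*n*z + z^3 - 5*z^2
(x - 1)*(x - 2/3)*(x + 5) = x^3 + 10*x^2/3 - 23*x/3 + 10/3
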